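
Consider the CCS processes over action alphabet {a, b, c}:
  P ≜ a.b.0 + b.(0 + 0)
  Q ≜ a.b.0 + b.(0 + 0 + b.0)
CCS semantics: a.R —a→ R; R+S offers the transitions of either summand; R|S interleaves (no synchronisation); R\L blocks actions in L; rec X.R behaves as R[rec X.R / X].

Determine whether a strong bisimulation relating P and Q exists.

P's transition system — 4 states:
  u0 = a.b.0 + b.(0 + 0) → ··a··> u1, ··b··> u2
  u1 = b.0 → ··b··> u3
  u2 = 0 + 0 → ∅
  u3 = 0 → ∅
Q's transition system — 4 states:
  v0 = a.b.0 + b.(0 + 0 + b.0) → ··a··> v1, ··b··> v2
  v1 = b.0 → ··b··> v3
  v2 = 0 + 0 + b.0 → ··b··> v3
  v3 = 0 → ∅
Partition-refinement fixed point:
  B0 = {u0}
  B1 = {u1, v1, v2}
  B2 = {u2, u3, v3}
  B3 = {v0}
u0 ∈ B0, v0 ∈ B3 → different blocks

NO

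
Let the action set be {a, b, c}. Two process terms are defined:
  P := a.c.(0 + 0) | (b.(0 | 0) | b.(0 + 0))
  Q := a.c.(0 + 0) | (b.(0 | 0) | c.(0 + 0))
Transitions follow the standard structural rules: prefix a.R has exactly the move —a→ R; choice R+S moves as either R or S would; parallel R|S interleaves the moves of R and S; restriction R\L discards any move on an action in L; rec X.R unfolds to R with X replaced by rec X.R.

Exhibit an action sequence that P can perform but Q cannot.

bb

Reachable graph of P (12 states):
  s0 = a.c.(0 + 0) | (b.(0 | 0) | b.(0 + 0)) has moves ··a··> s1, ··b··> s2, ··b··> s3
  s1 = c.(0 + 0) | (b.(0 | 0) | b.(0 + 0)) has moves ··b··> s4, ··b··> s5, ··c··> s6
  s2 = a.c.(0 + 0) | (0 | 0 | b.(0 + 0)) has moves ··a··> s4, ··b··> s7
  s3 = a.c.(0 + 0) | (b.(0 | 0) | (0 + 0)) has moves ··a··> s5, ··b··> s7
  s4 = c.(0 + 0) | (0 | 0 | b.(0 + 0)) has moves ··b··> s8, ··c··> s9
  s5 = c.(0 + 0) | (b.(0 | 0) | (0 + 0)) has moves ··b··> s8, ··c··> s10
  s6 = (0 + 0) | (b.(0 | 0) | b.(0 + 0)) has moves ··b··> s10, ··b··> s9
  s7 = a.c.(0 + 0) | (0 | 0 | (0 + 0)) has moves ··a··> s8
  s8 = c.(0 + 0) | (0 | 0 | (0 + 0)) has moves ··c··> s11
  s9 = (0 + 0) | (0 | 0 | b.(0 + 0)) has moves ··b··> s11
  s10 = (0 + 0) | (b.(0 | 0) | (0 + 0)) has moves ··b··> s11
  s11 = (0 + 0) | (0 | 0 | (0 + 0)) has moves ·
Reachable graph of Q (12 states):
  t0 = a.c.(0 + 0) | (b.(0 | 0) | c.(0 + 0)) has moves ··a··> t1, ··b··> t2, ··c··> t3
  t1 = c.(0 + 0) | (b.(0 | 0) | c.(0 + 0)) has moves ··b··> t4, ··c··> t5, ··c··> t6
  t2 = a.c.(0 + 0) | (0 | 0 | c.(0 + 0)) has moves ··a··> t4, ··c··> t7
  t3 = a.c.(0 + 0) | (b.(0 | 0) | (0 + 0)) has moves ··a··> t6, ··b··> t7
  t4 = c.(0 + 0) | (0 | 0 | c.(0 + 0)) has moves ··c··> t8, ··c··> t9
  t5 = (0 + 0) | (b.(0 | 0) | c.(0 + 0)) has moves ··b··> t8, ··c··> t10
  t6 = c.(0 + 0) | (b.(0 | 0) | (0 + 0)) has moves ··b··> t9, ··c··> t10
  t7 = a.c.(0 + 0) | (0 | 0 | (0 + 0)) has moves ··a··> t9
  t8 = (0 + 0) | (0 | 0 | c.(0 + 0)) has moves ··c··> t11
  t9 = c.(0 + 0) | (0 | 0 | (0 + 0)) has moves ··c··> t11
  t10 = (0 + 0) | (b.(0 | 0) | (0 + 0)) has moves ··b··> t11
  t11 = (0 + 0) | (0 | 0 | (0 + 0)) has moves ·
Executing bb from P (initial set {s0}):
  after b @ step 1: {s2, s3}
  after b @ step 2: {s7}
  — P admits the full trace.
Executing bb from Q (initial set {t0}):
  after b @ step 1: {t2}
  after b @ step 2: no successor for Q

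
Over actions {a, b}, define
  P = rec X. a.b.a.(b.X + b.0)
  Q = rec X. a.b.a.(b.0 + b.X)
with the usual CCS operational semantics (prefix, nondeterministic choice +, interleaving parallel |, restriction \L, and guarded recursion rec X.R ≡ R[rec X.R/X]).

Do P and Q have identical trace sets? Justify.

YES

P's transition system — 5 states:
  u0 = rec X. a.b.a.(b.X + b.0) → --a--▸ u1
  u1 = b.a.(b.(rec X. a.b.a.(b.X + b.0)) + b.0) → --b--▸ u2
  u2 = a.(b.(rec X. a.b.a.(b.X + b.0)) + b.0) → --a--▸ u3
  u3 = b.(rec X. a.b.a.(b.X + b.0)) + b.0 → --b--▸ u0, --b--▸ u4
  u4 = 0 → ∅
Q's transition system — 5 states:
  v0 = rec X. a.b.a.(b.0 + b.X) → --a--▸ v1
  v1 = b.a.(b.0 + b.(rec X. a.b.a.(b.0 + b.X))) → --b--▸ v2
  v2 = a.(b.0 + b.(rec X. a.b.a.(b.0 + b.X))) → --a--▸ v3
  v3 = b.0 + b.(rec X. a.b.a.(b.0 + b.X)) → --b--▸ v0, --b--▸ v4
  v4 = 0 → ∅
Partition-refinement fixed point:
  B0 = {u0, v0}
  B1 = {u1, v1}
  B2 = {u2, v2}
  B3 = {u3, v3}
  B4 = {u4, v4}
u0 ∈ B0, v0 ∈ B0 → same block
Bisimilar ⇒ trace-equivalent.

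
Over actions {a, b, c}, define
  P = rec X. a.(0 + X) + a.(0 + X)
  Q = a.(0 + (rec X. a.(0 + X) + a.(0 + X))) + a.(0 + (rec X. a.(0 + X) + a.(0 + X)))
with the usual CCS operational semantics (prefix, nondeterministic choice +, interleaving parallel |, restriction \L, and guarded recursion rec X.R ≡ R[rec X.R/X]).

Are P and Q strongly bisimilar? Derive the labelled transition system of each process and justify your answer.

LTS(P): 2 reachable states
  p0 = rec X. a.(0 + X) + a.(0 + X) has moves =a=> p1
  p1 = 0 + (rec X. a.(0 + X) + a.(0 + X)) has moves =a=> p1
LTS(Q): 2 reachable states
  q0 = a.(0 + (rec X. a.(0 + X) + a.(0 + X))) + a.(0 + (rec X. a.(0 + X) + a.(0 + X))) has moves =a=> q1
  q1 = 0 + (rec X. a.(0 + X) + a.(0 + X)) has moves =a=> q1
Coarsest stable partition (strong bisimilarity classes):
  B0 = {p0, p1, q0, q1}
p0 ∈ B0, q0 ∈ B0 → same block

YES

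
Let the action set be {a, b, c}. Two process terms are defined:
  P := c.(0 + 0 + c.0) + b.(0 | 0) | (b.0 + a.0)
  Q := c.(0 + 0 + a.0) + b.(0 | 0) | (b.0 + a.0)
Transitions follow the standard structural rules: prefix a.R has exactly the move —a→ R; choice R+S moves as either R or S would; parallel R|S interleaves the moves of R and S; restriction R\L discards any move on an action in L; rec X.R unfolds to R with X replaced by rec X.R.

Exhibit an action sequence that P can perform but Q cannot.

cc

P's transition system — 6 states:
  s0 = c.(0 + 0 + c.0) + b.(0 | 0) | (b.0 + a.0) → ··a··> s1, ··b··> s1, ··b··> s2, ··c··> s3
  s1 = b.(0 | 0) | 0 → ··b··> s4
  s2 = 0 | 0 | (b.0 + a.0) → ··a··> s4, ··b··> s4
  s3 = 0 + 0 + c.0 → ··c··> s5
  s4 = 0 | 0 | 0 → (no moves)
  s5 = 0 → (no moves)
Q's transition system — 6 states:
  t0 = c.(0 + 0 + a.0) + b.(0 | 0) | (b.0 + a.0) → ··a··> t1, ··b··> t1, ··b··> t2, ··c··> t3
  t1 = b.(0 | 0) | 0 → ··b··> t4
  t2 = 0 | 0 | (b.0 + a.0) → ··a··> t4, ··b··> t4
  t3 = 0 + 0 + a.0 → ··a··> t5
  t4 = 0 | 0 | 0 → (no moves)
  t5 = 0 → (no moves)
Trace ⟨cc⟩ through P, begin at {s0}:
  after c @ step 1: {s3}
  after c @ step 2: {s5}
  ✓ P
Trace ⟨cc⟩ through Q, begin at {t0}:
  after c @ step 1: {t3}
  after c @ step 2: ∅ (Q stuck)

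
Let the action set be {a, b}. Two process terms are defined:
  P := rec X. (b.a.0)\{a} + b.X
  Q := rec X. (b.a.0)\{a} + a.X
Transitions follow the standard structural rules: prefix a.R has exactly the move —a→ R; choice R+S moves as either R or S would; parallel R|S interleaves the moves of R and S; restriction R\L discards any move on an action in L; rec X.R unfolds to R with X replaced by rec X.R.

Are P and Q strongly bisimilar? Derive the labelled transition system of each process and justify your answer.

LTS(P): 2 reachable states
  m0 = rec X. (b.a.0)\{a} + b.X → —b→ m0, —b→ m1
  m1 = (a.0)\{a} → (no moves)
LTS(Q): 2 reachable states
  n0 = rec X. (b.a.0)\{a} + a.X → —a→ n0, —b→ n1
  n1 = (a.0)\{a} → (no moves)
Coarsest stable partition (strong bisimilarity classes):
  B0 = {m0}
  B1 = {m1, n1}
  B2 = {n0}
m0 ∈ B0, n0 ∈ B2 → different blocks

NO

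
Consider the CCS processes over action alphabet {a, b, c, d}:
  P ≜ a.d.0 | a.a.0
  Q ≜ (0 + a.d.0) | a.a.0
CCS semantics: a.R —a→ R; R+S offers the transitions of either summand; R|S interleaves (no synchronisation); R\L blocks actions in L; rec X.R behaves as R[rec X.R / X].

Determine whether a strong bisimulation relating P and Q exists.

bisimilar

LTS(P): 9 reachable states
  s0 = a.d.0 | a.a.0 has moves --a--▸ s1, --a--▸ s2
  s1 = a.d.0 | a.0 has moves --a--▸ s3, --a--▸ s4
  s2 = d.0 | a.a.0 has moves --a--▸ s4, --d--▸ s5
  s3 = a.d.0 | 0 has moves --a--▸ s6
  s4 = d.0 | a.0 has moves --a--▸ s6, --d--▸ s7
  s5 = 0 | a.a.0 has moves --a--▸ s7
  s6 = d.0 | 0 has moves --d--▸ s8
  s7 = 0 | a.0 has moves --a--▸ s8
  s8 = 0 | 0 has moves stopped
LTS(Q): 9 reachable states
  t0 = (0 + a.d.0) | a.a.0 has moves --a--▸ t1, --a--▸ t2
  t1 = (0 + a.d.0) | a.0 has moves --a--▸ t3, --a--▸ t4
  t2 = d.0 | a.a.0 has moves --a--▸ t4, --d--▸ t5
  t3 = (0 + a.d.0) | 0 has moves --a--▸ t6
  t4 = d.0 | a.0 has moves --a--▸ t6, --d--▸ t7
  t5 = 0 | a.a.0 has moves --a--▸ t7
  t6 = d.0 | 0 has moves --d--▸ t8
  t7 = 0 | a.0 has moves --a--▸ t8
  t8 = 0 | 0 has moves stopped
Coarsest stable partition (strong bisimilarity classes):
  B0 = {s0, t0}
  B1 = {s1, t1}
  B2 = {s4, t4}
  B3 = {s7, t7}
  B4 = {s8, t8}
  B5 = {s6, t6}
  B6 = {s3, t3}
  B7 = {s2, t2}
  B8 = {s5, t5}
s0 ∈ B0, t0 ∈ B0 → same block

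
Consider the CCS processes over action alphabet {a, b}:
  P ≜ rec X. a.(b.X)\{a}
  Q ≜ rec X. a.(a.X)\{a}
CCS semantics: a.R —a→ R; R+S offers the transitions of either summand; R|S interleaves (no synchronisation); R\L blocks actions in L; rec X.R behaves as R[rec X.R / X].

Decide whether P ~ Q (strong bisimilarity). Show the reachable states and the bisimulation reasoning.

NO

LTS(P): 3 reachable states
  p0 = rec X. a.(b.X)\{a} ⊢ =a=> p1
  p1 = (b.(rec X. a.(b.X)\{a}))\{a} ⊢ =b=> p2
  p2 = (rec X. a.(b.X)\{a})\{a} ⊢ deadlocked
LTS(Q): 2 reachable states
  q0 = rec X. a.(a.X)\{a} ⊢ =a=> q1
  q1 = (a.(rec X. a.(a.X)\{a}))\{a} ⊢ deadlocked
Coarsest stable partition (strong bisimilarity classes):
  B0 = {p0}
  B1 = {p1}
  B2 = {p2, q1}
  B3 = {q0}
p0 ∈ B0, q0 ∈ B3 → different blocks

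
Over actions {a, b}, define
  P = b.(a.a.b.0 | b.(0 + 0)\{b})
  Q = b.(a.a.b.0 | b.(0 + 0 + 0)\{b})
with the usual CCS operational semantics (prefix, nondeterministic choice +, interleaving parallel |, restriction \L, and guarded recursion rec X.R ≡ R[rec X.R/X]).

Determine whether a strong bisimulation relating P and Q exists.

bisimilar

P's transition system — 9 states:
  m0 = b.(a.a.b.0 | b.(0 + 0)\{b}) has moves ··b··> m1
  m1 = a.a.b.0 | b.(0 + 0)\{b} has moves ··a··> m2, ··b··> m3
  m2 = a.b.0 | b.(0 + 0)\{b} has moves ··a··> m4, ··b··> m5
  m3 = a.a.b.0 | (0 + 0)\{b} has moves ··a··> m5
  m4 = b.0 | b.(0 + 0)\{b} has moves ··b··> m6, ··b··> m7
  m5 = a.b.0 | (0 + 0)\{b} has moves ··a··> m7
  m6 = 0 | b.(0 + 0)\{b} has moves ··b··> m8
  m7 = b.0 | (0 + 0)\{b} has moves ··b··> m8
  m8 = 0 | (0 + 0)\{b} has moves ∅
Q's transition system — 9 states:
  n0 = b.(a.a.b.0 | b.(0 + 0 + 0)\{b}) has moves ··b··> n1
  n1 = a.a.b.0 | b.(0 + 0 + 0)\{b} has moves ··a··> n2, ··b··> n3
  n2 = a.b.0 | b.(0 + 0 + 0)\{b} has moves ··a··> n4, ··b··> n5
  n3 = a.a.b.0 | (0 + 0 + 0)\{b} has moves ··a··> n5
  n4 = b.0 | b.(0 + 0 + 0)\{b} has moves ··b··> n6, ··b··> n7
  n5 = a.b.0 | (0 + 0 + 0)\{b} has moves ··a··> n7
  n6 = 0 | b.(0 + 0 + 0)\{b} has moves ··b··> n8
  n7 = b.0 | (0 + 0 + 0)\{b} has moves ··b··> n8
  n8 = 0 | (0 + 0 + 0)\{b} has moves ∅
Bisimilarity quotient blocks:
  B0 = {m0, n0}
  B1 = {m1, n1}
  B2 = {m2, n2}
  B3 = {m5, n5}
  B4 = {m6, m7, n6, n7}
  B5 = {m8, n8}
  B6 = {m4, n4}
  B7 = {m3, n3}
m0 ∈ B0, n0 ∈ B0 → same block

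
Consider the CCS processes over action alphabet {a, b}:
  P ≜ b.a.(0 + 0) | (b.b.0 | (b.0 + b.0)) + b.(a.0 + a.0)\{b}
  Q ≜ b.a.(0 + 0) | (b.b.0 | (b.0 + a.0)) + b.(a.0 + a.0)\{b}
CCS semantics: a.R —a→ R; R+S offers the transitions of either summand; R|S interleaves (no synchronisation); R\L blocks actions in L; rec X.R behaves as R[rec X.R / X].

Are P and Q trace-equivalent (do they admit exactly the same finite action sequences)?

Reachable graph of P (20 states):
  p0 = b.a.(0 + 0) | (b.b.0 | (b.0 + b.0)) + b.(a.0 + a.0)\{b} has moves =b=> p1, =b=> p2, =b=> p3, =b=> p4
  p1 = (a.0 + a.0)\{b} has moves =a=> p5
  p2 = a.(0 + 0) | (b.b.0 | (b.0 + b.0)) has moves =a=> p6, =b=> p7, =b=> p8
  p3 = b.a.(0 + 0) | (b.0 | (b.0 + b.0)) has moves =b=> p10, =b=> p7, =b=> p9
  p4 = b.a.(0 + 0) | (b.b.0 | 0) has moves =b=> p10, =b=> p8
  p5 = 0\{b} has moves ·
  p6 = (0 + 0) | (b.b.0 | (b.0 + b.0)) has moves =b=> p11, =b=> p12
  p7 = a.(0 + 0) | (b.0 | (b.0 + b.0)) has moves =a=> p11, =b=> p13, =b=> p14
  p8 = a.(0 + 0) | (b.b.0 | 0) has moves =a=> p12, =b=> p14
  p9 = b.a.(0 + 0) | (0 | (b.0 + b.0)) has moves =b=> p13, =b=> p15
  p10 = b.a.(0 + 0) | (b.0 | 0) has moves =b=> p14, =b=> p15
  p11 = (0 + 0) | (b.0 | (b.0 + b.0)) has moves =b=> p16, =b=> p17
  p12 = (0 + 0) | (b.b.0 | 0) has moves =b=> p17
  p13 = a.(0 + 0) | (0 | (b.0 + b.0)) has moves =a=> p16, =b=> p18
  p14 = a.(0 + 0) | (b.0 | 0) has moves =a=> p17, =b=> p18
  p15 = b.a.(0 + 0) | (0 | 0) has moves =b=> p18
  p16 = (0 + 0) | (0 | (b.0 + b.0)) has moves =b=> p19
  p17 = (0 + 0) | (b.0 | 0) has moves =b=> p19
  p18 = a.(0 + 0) | (0 | 0) has moves =a=> p19
  p19 = (0 + 0) | (0 | 0) has moves ·
Reachable graph of Q (20 states):
  q0 = b.a.(0 + 0) | (b.b.0 | (b.0 + a.0)) + b.(a.0 + a.0)\{b} has moves =a=> q1, =b=> q1, =b=> q2, =b=> q3, =b=> q4
  q1 = b.a.(0 + 0) | (b.b.0 | 0) has moves =b=> q5, =b=> q6
  q2 = (a.0 + a.0)\{b} has moves =a=> q7
  q3 = a.(0 + 0) | (b.b.0 | (b.0 + a.0)) has moves =a=> q5, =a=> q8, =b=> q5, =b=> q9
  q4 = b.a.(0 + 0) | (b.0 | (b.0 + a.0)) has moves =a=> q6, =b=> q10, =b=> q6, =b=> q9
  q5 = a.(0 + 0) | (b.b.0 | 0) has moves =a=> q11, =b=> q12
  q6 = b.a.(0 + 0) | (b.0 | 0) has moves =b=> q12, =b=> q13
  q7 = 0\{b} has moves ·
  q8 = (0 + 0) | (b.b.0 | (b.0 + a.0)) has moves =a=> q11, =b=> q11, =b=> q14
  q9 = a.(0 + 0) | (b.0 | (b.0 + a.0)) has moves =a=> q12, =a=> q14, =b=> q12, =b=> q15
  q10 = b.a.(0 + 0) | (0 | (b.0 + a.0)) has moves =a=> q13, =b=> q13, =b=> q15
  q11 = (0 + 0) | (b.b.0 | 0) has moves =b=> q16
  q12 = a.(0 + 0) | (b.0 | 0) has moves =a=> q16, =b=> q17
  q13 = b.a.(0 + 0) | (0 | 0) has moves =b=> q17
  q14 = (0 + 0) | (b.0 | (b.0 + a.0)) has moves =a=> q16, =b=> q16, =b=> q18
  q15 = a.(0 + 0) | (0 | (b.0 + a.0)) has moves =a=> q17, =a=> q18, =b=> q17
  q16 = (0 + 0) | (b.0 | 0) has moves =b=> q19
  q17 = a.(0 + 0) | (0 | 0) has moves =a=> q19
  q18 = (0 + 0) | (0 | (b.0 + a.0)) has moves =a=> q19, =b=> q19
  q19 = (0 + 0) | (0 | 0) has moves ·
Executing a from Q (initial set {q0}):
  [1] a ⇒ {q1}
  ✓ Q
Executing a from P (initial set {p0}):
  [1] a ⇒ no successor for P

traces(P) ≠ traces(Q) — witness ⟨a⟩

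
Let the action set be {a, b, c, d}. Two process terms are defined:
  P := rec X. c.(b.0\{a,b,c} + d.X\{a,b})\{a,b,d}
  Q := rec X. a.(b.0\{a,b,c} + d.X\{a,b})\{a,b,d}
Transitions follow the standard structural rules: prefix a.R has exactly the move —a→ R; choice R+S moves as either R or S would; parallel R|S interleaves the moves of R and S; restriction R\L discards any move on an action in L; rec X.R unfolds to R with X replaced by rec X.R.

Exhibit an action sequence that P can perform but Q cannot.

Reachable graph of P (2 states):
  m0 = rec X. c.(b.0\{a,b,c} + d.X\{a,b})\{a,b,d} has moves =c=> m1
  m1 = (b.0\{a,b,c} + d.(rec X. c.(b.0\{a,b,c} + d.X\{a,b})\{a,b,d})\{a,b})\{a,b,d} has moves deadlocked
Reachable graph of Q (2 states):
  n0 = rec X. a.(b.0\{a,b,c} + d.X\{a,b})\{a,b,d} has moves =a=> n1
  n1 = (b.0\{a,b,c} + d.(rec X. a.(b.0\{a,b,c} + d.X\{a,b})\{a,b,d})\{a,b})\{a,b,d} has moves deadlocked
Trace ⟨c⟩ through P, begin at {m0}:
  step 1 (c): {m1}
  — P admits the full trace.
Trace ⟨c⟩ through Q, begin at {n0}:
  step 1 (c): ∅ (Q stuck)

c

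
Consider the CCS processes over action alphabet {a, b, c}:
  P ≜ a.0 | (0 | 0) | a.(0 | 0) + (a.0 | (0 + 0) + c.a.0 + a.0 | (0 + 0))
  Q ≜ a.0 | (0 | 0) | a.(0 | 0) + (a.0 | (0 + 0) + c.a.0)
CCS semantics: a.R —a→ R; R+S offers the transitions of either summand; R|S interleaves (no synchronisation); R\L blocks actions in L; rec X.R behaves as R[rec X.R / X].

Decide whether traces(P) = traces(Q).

trace-equivalent

Reachable graph of P (7 states):
  s0 = a.0 | (0 | 0) | a.(0 | 0) + (a.0 | (0 + 0) + c.a.0 + a.0 | (0 + 0)) has moves -a-> s1, -a-> s2, -a-> s3, -c-> s4
  s1 = 0 | (0 + 0) has moves ∅
  s2 = 0 | (0 | 0) | a.(0 | 0) has moves -a-> s5
  s3 = a.0 | (0 | 0) | (0 | 0) has moves -a-> s5
  s4 = a.0 has moves -a-> s6
  s5 = 0 | (0 | 0) | (0 | 0) has moves ∅
  s6 = 0 has moves ∅
Reachable graph of Q (7 states):
  t0 = a.0 | (0 | 0) | a.(0 | 0) + (a.0 | (0 + 0) + c.a.0) has moves -a-> t1, -a-> t2, -a-> t3, -c-> t4
  t1 = 0 | (0 + 0) has moves ∅
  t2 = 0 | (0 | 0) | a.(0 | 0) has moves -a-> t5
  t3 = a.0 | (0 | 0) | (0 | 0) has moves -a-> t5
  t4 = a.0 has moves -a-> t6
  t5 = 0 | (0 | 0) | (0 | 0) has moves ∅
  t6 = 0 has moves ∅
Bisimilarity quotient blocks:
  B0 = {s0, t0}
  B1 = {s1, s5, s6, t1, t5, t6}
  B2 = {s2, s3, s4, t2, t3, t4}
s0 ∈ B0, t0 ∈ B0 → same block
Bisimilar ⇒ trace-equivalent.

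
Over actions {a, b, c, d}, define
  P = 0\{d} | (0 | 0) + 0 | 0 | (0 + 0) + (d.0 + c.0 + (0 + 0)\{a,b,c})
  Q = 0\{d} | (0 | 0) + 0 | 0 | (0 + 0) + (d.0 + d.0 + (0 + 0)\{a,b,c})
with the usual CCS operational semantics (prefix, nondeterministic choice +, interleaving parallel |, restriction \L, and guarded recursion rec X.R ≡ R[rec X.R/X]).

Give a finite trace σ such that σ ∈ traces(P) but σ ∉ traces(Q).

Reachable graph of P (2 states):
  s0 = 0\{d} | (0 | 0) + 0 | 0 | (0 + 0) + (d.0 + c.0 + (0 + 0)\{a,b,c}) ⊢ -c-> s1, -d-> s1
  s1 = 0 ⊢ ∅
Reachable graph of Q (2 states):
  t0 = 0\{d} | (0 | 0) + 0 | 0 | (0 + 0) + (d.0 + d.0 + (0 + 0)\{a,b,c}) ⊢ -d-> t1
  t1 = 0 ⊢ ∅
Executing c from P (initial set {s0}):
  [1] c ⇒ {s1}
  P completes σ.
Executing c from Q (initial set {t0}):
  [1] c ⇒ ∅ (Q stuck)

c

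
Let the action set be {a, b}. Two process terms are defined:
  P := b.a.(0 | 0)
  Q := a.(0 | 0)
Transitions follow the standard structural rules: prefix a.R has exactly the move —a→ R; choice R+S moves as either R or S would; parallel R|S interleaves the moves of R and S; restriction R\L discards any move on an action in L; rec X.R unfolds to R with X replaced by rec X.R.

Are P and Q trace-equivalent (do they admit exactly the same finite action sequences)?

P's transition system — 3 states:
  s0 = b.a.(0 | 0) has moves ··b··> s1
  s1 = a.(0 | 0) has moves ··a··> s2
  s2 = 0 | 0 has moves (no moves)
Q's transition system — 2 states:
  t0 = a.(0 | 0) has moves ··a··> t1
  t1 = 0 | 0 has moves (no moves)
Run σ = ⟨b⟩ on P: start {s0}
  [1] b ⇒ {s1}
  ✓ P
Run σ = ⟨b⟩ on Q: start {t0}
  [1] b ⇒ no successor for Q

trace-distinct — witness ⟨b⟩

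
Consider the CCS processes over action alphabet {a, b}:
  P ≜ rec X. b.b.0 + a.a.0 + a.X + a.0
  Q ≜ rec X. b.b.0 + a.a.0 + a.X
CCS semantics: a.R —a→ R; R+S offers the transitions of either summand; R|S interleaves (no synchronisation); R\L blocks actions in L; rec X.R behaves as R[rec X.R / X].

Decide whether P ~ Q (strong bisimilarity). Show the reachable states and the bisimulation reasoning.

NO

P's transition system — 4 states:
  s0 = rec X. b.b.0 + a.a.0 + a.X + a.0 ⊢ --a--▸ s0, --a--▸ s1, --a--▸ s2, --b--▸ s3
  s1 = 0 ⊢ stopped
  s2 = a.0 ⊢ --a--▸ s1
  s3 = b.0 ⊢ --b--▸ s1
Q's transition system — 4 states:
  t0 = rec X. b.b.0 + a.a.0 + a.X ⊢ --a--▸ t0, --a--▸ t1, --b--▸ t2
  t1 = a.0 ⊢ --a--▸ t3
  t2 = b.0 ⊢ --b--▸ t3
  t3 = 0 ⊢ stopped
Coarsest stable partition (strong bisimilarity classes):
  B0 = {s0}
  B1 = {s1, t3}
  B2 = {s3, t2}
  B3 = {s2, t1}
  B4 = {t0}
s0 ∈ B0, t0 ∈ B4 → different blocks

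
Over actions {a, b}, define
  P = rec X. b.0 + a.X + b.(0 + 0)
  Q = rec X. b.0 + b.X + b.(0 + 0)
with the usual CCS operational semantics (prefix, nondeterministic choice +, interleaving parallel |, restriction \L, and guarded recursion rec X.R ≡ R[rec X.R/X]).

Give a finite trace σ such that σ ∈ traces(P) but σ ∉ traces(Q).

LTS(P): 3 reachable states
  p0 = rec X. b.0 + a.X + b.(0 + 0) has moves —a→ p0, —b→ p1, —b→ p2
  p1 = 0 has moves stopped
  p2 = 0 + 0 has moves stopped
LTS(Q): 3 reachable states
  q0 = rec X. b.0 + b.X + b.(0 + 0) has moves —b→ q0, —b→ q1, —b→ q2
  q1 = 0 has moves stopped
  q2 = 0 + 0 has moves stopped
Run σ = ⟨a⟩ on P: start {p0}
  [1] a ⇒ {p0}
  ✓ P
Run σ = ⟨a⟩ on Q: start {q0}
  [1] a ⇒ no successor for Q

a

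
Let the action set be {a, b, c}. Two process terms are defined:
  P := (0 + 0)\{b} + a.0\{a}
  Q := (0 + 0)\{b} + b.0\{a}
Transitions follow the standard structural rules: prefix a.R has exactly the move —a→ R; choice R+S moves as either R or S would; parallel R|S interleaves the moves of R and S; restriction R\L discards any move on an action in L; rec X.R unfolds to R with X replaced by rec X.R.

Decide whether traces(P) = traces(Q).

NO — witness ⟨a⟩

Reachable graph of P (2 states):
  p0 = (0 + 0)\{b} + a.0\{a} ⊢ --a--▸ p1
  p1 = 0\{a} ⊢ ·
Reachable graph of Q (2 states):
  q0 = (0 + 0)\{b} + b.0\{a} ⊢ --b--▸ q1
  q1 = 0\{a} ⊢ ·
Trace ⟨a⟩ through P, begin at {p0}:
  step 1 (a): {p1}
  ✓ P
Trace ⟨a⟩ through Q, begin at {q0}:
  step 1 (a): no successor for Q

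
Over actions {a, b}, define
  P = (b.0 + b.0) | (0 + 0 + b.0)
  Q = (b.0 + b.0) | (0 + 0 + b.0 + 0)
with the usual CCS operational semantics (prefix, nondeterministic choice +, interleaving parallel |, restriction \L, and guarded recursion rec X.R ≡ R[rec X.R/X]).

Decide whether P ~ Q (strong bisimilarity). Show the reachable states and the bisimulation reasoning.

Reachable graph of P (4 states):
  p0 = (b.0 + b.0) | (0 + 0 + b.0) | =b=> p1, =b=> p2
  p1 = (b.0 + b.0) | 0 | =b=> p3
  p2 = 0 | (0 + 0 + b.0) | =b=> p3
  p3 = 0 | 0 | ∅
Reachable graph of Q (4 states):
  q0 = (b.0 + b.0) | (0 + 0 + b.0 + 0) | =b=> q1, =b=> q2
  q1 = (b.0 + b.0) | 0 | =b=> q3
  q2 = 0 | (0 + 0 + b.0 + 0) | =b=> q3
  q3 = 0 | 0 | ∅
Coarsest stable partition (strong bisimilarity classes):
  B0 = {p0, q0}
  B1 = {p1, p2, q1, q2}
  B2 = {p3, q3}
p0 ∈ B0, q0 ∈ B0 → same block

P ~ Q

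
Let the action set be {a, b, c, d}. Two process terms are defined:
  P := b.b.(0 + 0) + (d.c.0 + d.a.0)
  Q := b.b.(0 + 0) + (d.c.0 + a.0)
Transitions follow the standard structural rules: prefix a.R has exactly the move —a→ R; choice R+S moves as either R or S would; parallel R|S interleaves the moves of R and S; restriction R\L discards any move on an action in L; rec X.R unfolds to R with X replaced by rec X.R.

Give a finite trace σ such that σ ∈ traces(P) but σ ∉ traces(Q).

P's transition system — 6 states:
  s0 = b.b.(0 + 0) + (d.c.0 + d.a.0) | —b→ s1, —d→ s2, —d→ s3
  s1 = b.(0 + 0) | —b→ s4
  s2 = a.0 | —a→ s5
  s3 = c.0 | —c→ s5
  s4 = 0 + 0 | ·
  s5 = 0 | ·
Q's transition system — 5 states:
  t0 = b.b.(0 + 0) + (d.c.0 + a.0) | —a→ t1, —b→ t2, —d→ t3
  t1 = 0 | ·
  t2 = b.(0 + 0) | —b→ t4
  t3 = c.0 | —c→ t1
  t4 = 0 + 0 | ·
Trace ⟨da⟩ through P, begin at {s0}:
  after d @ step 1: {s2, s3}
  after a @ step 2: {s5}
  P completes σ.
Trace ⟨da⟩ through Q, begin at {t0}:
  after d @ step 1: {t3}
  after a @ step 2: ∅  — Q cannot continue

da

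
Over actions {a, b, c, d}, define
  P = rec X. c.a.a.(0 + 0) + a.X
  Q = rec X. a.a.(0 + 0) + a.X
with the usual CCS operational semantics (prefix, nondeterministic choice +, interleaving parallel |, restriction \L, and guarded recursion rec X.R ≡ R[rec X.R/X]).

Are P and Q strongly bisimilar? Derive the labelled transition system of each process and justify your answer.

P ≁ Q

P's transition system — 4 states:
  u0 = rec X. c.a.a.(0 + 0) + a.X → ··a··> u0, ··c··> u1
  u1 = a.a.(0 + 0) → ··a··> u2
  u2 = a.(0 + 0) → ··a··> u3
  u3 = 0 + 0 → ∅
Q's transition system — 3 states:
  v0 = rec X. a.a.(0 + 0) + a.X → ··a··> v0, ··a··> v1
  v1 = a.(0 + 0) → ··a··> v2
  v2 = 0 + 0 → ∅
Coarsest stable partition (strong bisimilarity classes):
  B0 = {u0}
  B1 = {u1}
  B2 = {u2, v1}
  B3 = {u3, v2}
  B4 = {v0}
u0 ∈ B0, v0 ∈ B4 → different blocks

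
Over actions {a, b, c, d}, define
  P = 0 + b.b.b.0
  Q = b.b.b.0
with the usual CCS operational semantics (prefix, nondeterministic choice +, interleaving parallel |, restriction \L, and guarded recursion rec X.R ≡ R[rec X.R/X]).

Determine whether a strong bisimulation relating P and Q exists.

LTS(P): 4 reachable states
  s0 = 0 + b.b.b.0 has moves --b--▸ s1
  s1 = b.b.0 has moves --b--▸ s2
  s2 = b.0 has moves --b--▸ s3
  s3 = 0 has moves deadlocked
LTS(Q): 4 reachable states
  t0 = b.b.b.0 has moves --b--▸ t1
  t1 = b.b.0 has moves --b--▸ t2
  t2 = b.0 has moves --b--▸ t3
  t3 = 0 has moves deadlocked
Partition-refinement fixed point:
  B0 = {s0, t0}
  B1 = {s1, t1}
  B2 = {s2, t2}
  B3 = {s3, t3}
s0 ∈ B0, t0 ∈ B0 → same block

YES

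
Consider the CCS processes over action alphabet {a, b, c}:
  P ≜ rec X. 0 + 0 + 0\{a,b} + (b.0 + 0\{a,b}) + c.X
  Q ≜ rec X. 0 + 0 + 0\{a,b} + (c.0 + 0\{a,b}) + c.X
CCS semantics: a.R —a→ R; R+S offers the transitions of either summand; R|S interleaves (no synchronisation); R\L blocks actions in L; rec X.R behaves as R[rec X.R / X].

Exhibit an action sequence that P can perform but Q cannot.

LTS(P): 2 reachable states
  p0 = rec X. 0 + 0 + 0\{a,b} + (b.0 + 0\{a,b}) + c.X | --b--▸ p1, --c--▸ p0
  p1 = 0 | stopped
LTS(Q): 2 reachable states
  q0 = rec X. 0 + 0 + 0\{a,b} + (c.0 + 0\{a,b}) + c.X | --c--▸ q0, --c--▸ q1
  q1 = 0 | stopped
Run σ = ⟨b⟩ on P: start {p0}
  [1] b ⇒ {p1}
  ✓ P
Run σ = ⟨b⟩ on Q: start {q0}
  [1] b ⇒ ∅  — Q cannot continue

b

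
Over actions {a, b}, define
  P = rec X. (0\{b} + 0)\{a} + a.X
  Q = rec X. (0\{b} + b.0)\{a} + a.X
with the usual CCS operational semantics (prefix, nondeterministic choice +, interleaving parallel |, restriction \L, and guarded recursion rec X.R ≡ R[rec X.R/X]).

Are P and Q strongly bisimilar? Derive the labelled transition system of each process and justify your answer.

not bisimilar

Reachable graph of P (1 states):
  u0 = rec X. (0\{b} + 0)\{a} + a.X → ··a··> u0
Reachable graph of Q (2 states):
  v0 = rec X. (0\{b} + b.0)\{a} + a.X → ··a··> v0, ··b··> v1
  v1 = 0\{a} → ∅
Partition-refinement fixed point:
  B0 = {u0}
  B1 = {v0}
  B2 = {v1}
u0 ∈ B0, v0 ∈ B1 → different blocks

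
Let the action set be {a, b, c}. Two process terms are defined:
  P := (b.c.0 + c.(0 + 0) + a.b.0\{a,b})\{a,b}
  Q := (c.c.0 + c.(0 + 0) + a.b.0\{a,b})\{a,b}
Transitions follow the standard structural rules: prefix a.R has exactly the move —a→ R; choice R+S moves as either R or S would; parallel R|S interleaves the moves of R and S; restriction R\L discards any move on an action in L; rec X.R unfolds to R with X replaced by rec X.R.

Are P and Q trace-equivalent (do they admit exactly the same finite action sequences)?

LTS(P): 2 reachable states
  u0 = (b.c.0 + c.(0 + 0) + a.b.0\{a,b})\{a,b} has moves -c-> u1
  u1 = (0 + 0)\{a,b} has moves ∅
LTS(Q): 4 reachable states
  v0 = (c.c.0 + c.(0 + 0) + a.b.0\{a,b})\{a,b} has moves -c-> v1, -c-> v2
  v1 = (0 + 0)\{a,b} has moves ∅
  v2 = (c.0)\{a,b} has moves -c-> v3
  v3 = 0\{a,b} has moves ∅
Executing cc from Q (initial set {v0}):
  after c @ step 1: {v1, v2}
  after c @ step 2: {v3}
  ✓ Q
Executing cc from P (initial set {u0}):
  after c @ step 1: {u1}
  after c @ step 2: ∅  — P cannot continue

NO — witness ⟨cc⟩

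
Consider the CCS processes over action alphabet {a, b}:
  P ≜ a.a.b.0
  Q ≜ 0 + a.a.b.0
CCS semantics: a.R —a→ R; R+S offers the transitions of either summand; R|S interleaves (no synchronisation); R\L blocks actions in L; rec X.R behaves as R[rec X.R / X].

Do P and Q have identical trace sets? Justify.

traces(P) = traces(Q)

P's transition system — 4 states:
  u0 = a.a.b.0 has moves -a-> u1
  u1 = a.b.0 has moves -a-> u2
  u2 = b.0 has moves -b-> u3
  u3 = 0 has moves (no moves)
Q's transition system — 4 states:
  v0 = 0 + a.a.b.0 has moves -a-> v1
  v1 = a.b.0 has moves -a-> v2
  v2 = b.0 has moves -b-> v3
  v3 = 0 has moves (no moves)
Partition-refinement fixed point:
  B0 = {u0, v0}
  B1 = {u1, v1}
  B2 = {u2, v2}
  B3 = {u3, v3}
u0 ∈ B0, v0 ∈ B0 → same block
Bisimilar ⇒ trace-equivalent.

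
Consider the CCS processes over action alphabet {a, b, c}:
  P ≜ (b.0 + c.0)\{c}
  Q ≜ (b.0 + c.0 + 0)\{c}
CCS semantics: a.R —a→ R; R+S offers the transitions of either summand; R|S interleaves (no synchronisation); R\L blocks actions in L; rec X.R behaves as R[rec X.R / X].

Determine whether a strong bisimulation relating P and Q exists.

YES

LTS(P): 2 reachable states
  u0 = (b.0 + c.0)\{c} ⊢ -b-> u1
  u1 = 0\{c} ⊢ ∅
LTS(Q): 2 reachable states
  v0 = (b.0 + c.0 + 0)\{c} ⊢ -b-> v1
  v1 = 0\{c} ⊢ ∅
Bisimilarity quotient blocks:
  B0 = {u0, v0}
  B1 = {u1, v1}
u0 ∈ B0, v0 ∈ B0 → same block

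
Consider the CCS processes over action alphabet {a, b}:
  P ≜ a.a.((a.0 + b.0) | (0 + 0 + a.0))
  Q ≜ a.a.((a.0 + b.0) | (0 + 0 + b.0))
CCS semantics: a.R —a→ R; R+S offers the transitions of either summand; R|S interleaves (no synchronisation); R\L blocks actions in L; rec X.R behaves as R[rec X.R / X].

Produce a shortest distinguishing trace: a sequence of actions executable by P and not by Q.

Reachable graph of P (6 states):
  u0 = a.a.((a.0 + b.0) | (0 + 0 + a.0)) :: -a-> u1
  u1 = a.((a.0 + b.0) | (0 + 0 + a.0)) :: -a-> u2
  u2 = (a.0 + b.0) | (0 + 0 + a.0) :: -a-> u3, -a-> u4, -b-> u4
  u3 = (a.0 + b.0) | 0 :: -a-> u5, -b-> u5
  u4 = 0 | (0 + 0 + a.0) :: -a-> u5
  u5 = 0 | 0 :: deadlocked
Reachable graph of Q (6 states):
  v0 = a.a.((a.0 + b.0) | (0 + 0 + b.0)) :: -a-> v1
  v1 = a.((a.0 + b.0) | (0 + 0 + b.0)) :: -a-> v2
  v2 = (a.0 + b.0) | (0 + 0 + b.0) :: -a-> v3, -b-> v3, -b-> v4
  v3 = 0 | (0 + 0 + b.0) :: -b-> v5
  v4 = (a.0 + b.0) | 0 :: -a-> v5, -b-> v5
  v5 = 0 | 0 :: deadlocked
Executing aaaa from P (initial set {u0}):
  after a @ step 1: {u1}
  after a @ step 2: {u2}
  after a @ step 3: {u3, u4}
  after a @ step 4: {u5}
  P completes σ.
Executing aaaa from Q (initial set {v0}):
  after a @ step 1: {v1}
  after a @ step 2: {v2}
  after a @ step 3: {v3}
  after a @ step 4: ∅ (Q stuck)

aaaa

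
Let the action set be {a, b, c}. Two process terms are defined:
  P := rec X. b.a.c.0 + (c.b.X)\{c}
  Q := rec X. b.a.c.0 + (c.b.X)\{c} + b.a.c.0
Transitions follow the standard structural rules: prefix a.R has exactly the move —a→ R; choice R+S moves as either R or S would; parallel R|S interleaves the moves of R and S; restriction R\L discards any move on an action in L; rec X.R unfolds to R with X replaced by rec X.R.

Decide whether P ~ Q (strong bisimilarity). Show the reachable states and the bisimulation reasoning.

bisimilar

Reachable graph of P (4 states):
  p0 = rec X. b.a.c.0 + (c.b.X)\{c} has moves =b=> p1
  p1 = a.c.0 has moves =a=> p2
  p2 = c.0 has moves =c=> p3
  p3 = 0 has moves (no moves)
Reachable graph of Q (4 states):
  q0 = rec X. b.a.c.0 + (c.b.X)\{c} + b.a.c.0 has moves =b=> q1
  q1 = a.c.0 has moves =a=> q2
  q2 = c.0 has moves =c=> q3
  q3 = 0 has moves (no moves)
Bisimilarity quotient blocks:
  B0 = {p0, q0}
  B1 = {p1, q1}
  B2 = {p2, q2}
  B3 = {p3, q3}
p0 ∈ B0, q0 ∈ B0 → same block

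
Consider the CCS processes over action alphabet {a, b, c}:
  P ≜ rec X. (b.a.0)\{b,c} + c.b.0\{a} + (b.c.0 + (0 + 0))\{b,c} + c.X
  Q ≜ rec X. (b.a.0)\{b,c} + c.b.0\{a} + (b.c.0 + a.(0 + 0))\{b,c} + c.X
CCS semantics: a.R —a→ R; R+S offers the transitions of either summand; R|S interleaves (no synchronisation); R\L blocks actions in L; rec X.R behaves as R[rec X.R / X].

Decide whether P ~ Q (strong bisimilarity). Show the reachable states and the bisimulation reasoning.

not bisimilar

LTS(P): 3 reachable states
  m0 = rec X. (b.a.0)\{b,c} + c.b.0\{a} + (b.c.0 + (0 + 0))\{b,c} + c.X :: --c--▸ m0, --c--▸ m1
  m1 = b.0\{a} :: --b--▸ m2
  m2 = 0\{a} :: ·
LTS(Q): 4 reachable states
  n0 = rec X. (b.a.0)\{b,c} + c.b.0\{a} + (b.c.0 + a.(0 + 0))\{b,c} + c.X :: --a--▸ n1, --c--▸ n0, --c--▸ n2
  n1 = (0 + 0)\{b,c} :: ·
  n2 = b.0\{a} :: --b--▸ n3
  n3 = 0\{a} :: ·
Coarsest stable partition (strong bisimilarity classes):
  B0 = {m0}
  B1 = {m1, n2}
  B2 = {m2, n1, n3}
  B3 = {n0}
m0 ∈ B0, n0 ∈ B3 → different blocks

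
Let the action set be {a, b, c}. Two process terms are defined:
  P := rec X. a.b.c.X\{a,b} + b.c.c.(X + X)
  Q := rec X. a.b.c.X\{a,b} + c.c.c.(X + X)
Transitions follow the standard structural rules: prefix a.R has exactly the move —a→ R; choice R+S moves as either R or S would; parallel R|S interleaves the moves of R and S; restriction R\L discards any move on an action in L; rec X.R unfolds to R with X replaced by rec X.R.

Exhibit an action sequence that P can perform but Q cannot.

Reachable graph of P (7 states):
  m0 = rec X. a.b.c.X\{a,b} + b.c.c.(X + X) :: ··a··> m1, ··b··> m2
  m1 = b.c.(rec X. a.b.c.X\{a,b} + b.c.c.(X + X))\{a,b} :: ··b··> m3
  m2 = c.c.((rec X. a.b.c.X\{a,b} + b.c.c.(X + X)) + (rec X. a.b.c.X\{a,b} + b.c.c.(X + X))) :: ··c··> m4
  m3 = c.(rec X. a.b.c.X\{a,b} + b.c.c.(X + X))\{a,b} :: ··c··> m5
  m4 = c.((rec X. a.b.c.X\{a,b} + b.c.c.(X + X)) + (rec X. a.b.c.X\{a,b} + b.c.c.(X + X))) :: ··c··> m6
  m5 = (rec X. a.b.c.X\{a,b} + b.c.c.(X + X))\{a,b} :: (no moves)
  m6 = (rec X. a.b.c.X\{a,b} + b.c.c.(X + X)) + (rec X. a.b.c.X\{a,b} + b.c.c.(X + X)) :: ··a··> m1, ··b··> m2
Reachable graph of Q (10 states):
  n0 = rec X. a.b.c.X\{a,b} + c.c.c.(X + X) :: ··a··> n1, ··c··> n2
  n1 = b.c.(rec X. a.b.c.X\{a,b} + c.c.c.(X + X))\{a,b} :: ··b··> n3
  n2 = c.c.((rec X. a.b.c.X\{a,b} + c.c.c.(X + X)) + (rec X. a.b.c.X\{a,b} + c.c.c.(X + X))) :: ··c··> n4
  n3 = c.(rec X. a.b.c.X\{a,b} + c.c.c.(X + X))\{a,b} :: ··c··> n5
  n4 = c.((rec X. a.b.c.X\{a,b} + c.c.c.(X + X)) + (rec X. a.b.c.X\{a,b} + c.c.c.(X + X))) :: ··c··> n6
  n5 = (rec X. a.b.c.X\{a,b} + c.c.c.(X + X))\{a,b} :: ··c··> n7
  n6 = (rec X. a.b.c.X\{a,b} + c.c.c.(X + X)) + (rec X. a.b.c.X\{a,b} + c.c.c.(X + X)) :: ··a··> n1, ··c··> n2
  n7 = (c.c.((rec X. a.b.c.X\{a,b} + c.c.c.(X + X)) + (rec X. a.b.c.X\{a,b} + c.c.c.(X + X))))\{a,b} :: ··c··> n8
  n8 = (c.((rec X. a.b.c.X\{a,b} + c.c.c.(X + X)) + (rec X. a.b.c.X\{a,b} + c.c.c.(X + X))))\{a,b} :: ··c··> n9
  n9 = ((rec X. a.b.c.X\{a,b} + c.c.c.(X + X)) + (rec X. a.b.c.X\{a,b} + c.c.c.(X + X)))\{a,b} :: ··c··> n7
Trace ⟨b⟩ through P, begin at {m0}:
  after b @ step 1: {m2}
  — P admits the full trace.
Trace ⟨b⟩ through Q, begin at {n0}:
  after b @ step 1: ∅ (Q stuck)

b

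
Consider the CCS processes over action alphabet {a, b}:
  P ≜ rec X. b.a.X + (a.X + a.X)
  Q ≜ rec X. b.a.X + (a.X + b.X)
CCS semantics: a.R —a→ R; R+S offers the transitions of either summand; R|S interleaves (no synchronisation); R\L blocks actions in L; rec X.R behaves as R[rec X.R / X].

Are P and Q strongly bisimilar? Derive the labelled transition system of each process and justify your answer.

P's transition system — 2 states:
  u0 = rec X. b.a.X + (a.X + a.X) ⊢ ··a··> u0, ··b··> u1
  u1 = a.(rec X. b.a.X + (a.X + a.X)) ⊢ ··a··> u0
Q's transition system — 2 states:
  v0 = rec X. b.a.X + (a.X + b.X) ⊢ ··a··> v0, ··b··> v0, ··b··> v1
  v1 = a.(rec X. b.a.X + (a.X + b.X)) ⊢ ··a··> v0
Bisimilarity quotient blocks:
  B0 = {u0}
  B1 = {u1}
  B2 = {v0}
  B3 = {v1}
u0 ∈ B0, v0 ∈ B2 → different blocks

not bisimilar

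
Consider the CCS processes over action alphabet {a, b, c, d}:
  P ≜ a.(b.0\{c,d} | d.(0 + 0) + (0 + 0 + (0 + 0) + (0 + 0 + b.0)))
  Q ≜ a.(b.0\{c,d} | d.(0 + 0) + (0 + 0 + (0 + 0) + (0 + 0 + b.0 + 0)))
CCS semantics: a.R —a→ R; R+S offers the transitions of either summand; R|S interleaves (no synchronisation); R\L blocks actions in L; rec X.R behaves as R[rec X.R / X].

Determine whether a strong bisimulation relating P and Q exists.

P's transition system — 6 states:
  s0 = a.(b.0\{c,d} | d.(0 + 0) + (0 + 0 + (0 + 0) + (0 + 0 + b.0))) ⊢ -a-> s1
  s1 = b.0\{c,d} | d.(0 + 0) + (0 + 0 + (0 + 0) + (0 + 0 + b.0)) ⊢ -b-> s2, -b-> s3, -d-> s4
  s2 = 0 ⊢ stopped
  s3 = 0\{c,d} | d.(0 + 0) ⊢ -d-> s5
  s4 = b.0\{c,d} | (0 + 0) ⊢ -b-> s5
  s5 = 0\{c,d} | (0 + 0) ⊢ stopped
Q's transition system — 6 states:
  t0 = a.(b.0\{c,d} | d.(0 + 0) + (0 + 0 + (0 + 0) + (0 + 0 + b.0 + 0))) ⊢ -a-> t1
  t1 = b.0\{c,d} | d.(0 + 0) + (0 + 0 + (0 + 0) + (0 + 0 + b.0 + 0)) ⊢ -b-> t2, -b-> t3, -d-> t4
  t2 = 0 ⊢ stopped
  t3 = 0\{c,d} | d.(0 + 0) ⊢ -d-> t5
  t4 = b.0\{c,d} | (0 + 0) ⊢ -b-> t5
  t5 = 0\{c,d} | (0 + 0) ⊢ stopped
Coarsest stable partition (strong bisimilarity classes):
  B0 = {s0, t0}
  B1 = {s1, t1}
  B2 = {s3, t3}
  B3 = {s2, s5, t2, t5}
  B4 = {s4, t4}
s0 ∈ B0, t0 ∈ B0 → same block

YES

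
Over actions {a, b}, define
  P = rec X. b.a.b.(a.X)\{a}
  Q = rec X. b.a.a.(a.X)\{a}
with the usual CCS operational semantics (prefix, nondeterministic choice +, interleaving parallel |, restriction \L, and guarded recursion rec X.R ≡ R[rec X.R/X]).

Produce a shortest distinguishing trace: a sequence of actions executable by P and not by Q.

bab

P's transition system — 4 states:
  s0 = rec X. b.a.b.(a.X)\{a} | -b-> s1
  s1 = a.b.(a.(rec X. b.a.b.(a.X)\{a}))\{a} | -a-> s2
  s2 = b.(a.(rec X. b.a.b.(a.X)\{a}))\{a} | -b-> s3
  s3 = (a.(rec X. b.a.b.(a.X)\{a}))\{a} | ·
Q's transition system — 4 states:
  t0 = rec X. b.a.a.(a.X)\{a} | -b-> t1
  t1 = a.a.(a.(rec X. b.a.a.(a.X)\{a}))\{a} | -a-> t2
  t2 = a.(a.(rec X. b.a.a.(a.X)\{a}))\{a} | -a-> t3
  t3 = (a.(rec X. b.a.a.(a.X)\{a}))\{a} | ·
Executing bab from P (initial set {s0}):
  after b @ step 1: {s1}
  after a @ step 2: {s2}
  after b @ step 3: {s3}
  — P admits the full trace.
Executing bab from Q (initial set {t0}):
  after b @ step 1: {t1}
  after a @ step 2: {t2}
  after b @ step 3: no successor for Q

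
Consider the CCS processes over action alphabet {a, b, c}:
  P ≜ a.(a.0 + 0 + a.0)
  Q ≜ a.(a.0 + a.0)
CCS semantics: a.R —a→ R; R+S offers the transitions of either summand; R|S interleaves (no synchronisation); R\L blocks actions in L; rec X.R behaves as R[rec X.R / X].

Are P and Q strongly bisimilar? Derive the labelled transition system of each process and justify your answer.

Reachable graph of P (3 states):
  p0 = a.(a.0 + 0 + a.0) :: =a=> p1
  p1 = a.0 + 0 + a.0 :: =a=> p2
  p2 = 0 :: (no moves)
Reachable graph of Q (3 states):
  q0 = a.(a.0 + a.0) :: =a=> q1
  q1 = a.0 + a.0 :: =a=> q2
  q2 = 0 :: (no moves)
Bisimilarity quotient blocks:
  B0 = {p0, q0}
  B1 = {p1, q1}
  B2 = {p2, q2}
p0 ∈ B0, q0 ∈ B0 → same block

P ~ Q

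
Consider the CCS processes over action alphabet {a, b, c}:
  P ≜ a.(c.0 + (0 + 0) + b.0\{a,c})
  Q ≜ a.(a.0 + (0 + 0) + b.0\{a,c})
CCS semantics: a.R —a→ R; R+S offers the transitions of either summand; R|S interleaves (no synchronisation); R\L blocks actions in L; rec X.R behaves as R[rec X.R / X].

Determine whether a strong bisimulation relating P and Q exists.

P ≁ Q

LTS(P): 4 reachable states
  m0 = a.(c.0 + (0 + 0) + b.0\{a,c}) has moves =a=> m1
  m1 = c.0 + (0 + 0) + b.0\{a,c} has moves =b=> m2, =c=> m3
  m2 = 0\{a,c} has moves ·
  m3 = 0 has moves ·
LTS(Q): 4 reachable states
  n0 = a.(a.0 + (0 + 0) + b.0\{a,c}) has moves =a=> n1
  n1 = a.0 + (0 + 0) + b.0\{a,c} has moves =a=> n2, =b=> n3
  n2 = 0 has moves ·
  n3 = 0\{a,c} has moves ·
Bisimilarity quotient blocks:
  B0 = {m0}
  B1 = {m1}
  B2 = {m2, m3, n2, n3}
  B3 = {n0}
  B4 = {n1}
m0 ∈ B0, n0 ∈ B3 → different blocks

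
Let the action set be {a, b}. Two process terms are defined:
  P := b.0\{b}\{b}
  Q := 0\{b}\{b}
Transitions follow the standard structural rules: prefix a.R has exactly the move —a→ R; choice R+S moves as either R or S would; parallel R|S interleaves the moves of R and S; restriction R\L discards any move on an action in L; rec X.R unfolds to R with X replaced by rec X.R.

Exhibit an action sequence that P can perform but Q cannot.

b

Reachable graph of P (2 states):
  m0 = b.0\{b}\{b} :: —b→ m1
  m1 = 0\{b}\{b} :: ·
Reachable graph of Q (1 states):
  n0 = 0\{b}\{b} :: ·
Run σ = ⟨b⟩ on P: start {m0}
  after b @ step 1: {m1}
  P completes σ.
Run σ = ⟨b⟩ on Q: start {n0}
  after b @ step 1: ∅  — Q cannot continue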